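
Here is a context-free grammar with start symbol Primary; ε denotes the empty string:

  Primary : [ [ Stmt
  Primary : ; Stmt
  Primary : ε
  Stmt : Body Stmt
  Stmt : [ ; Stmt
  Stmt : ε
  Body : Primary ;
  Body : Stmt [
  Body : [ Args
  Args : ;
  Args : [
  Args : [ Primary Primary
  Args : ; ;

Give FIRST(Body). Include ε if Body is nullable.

From Body : Primary ;: Primary nullable, take FIRST(Primary) ∪ {;} = { ;, [ }.
From Body : Stmt [: Stmt nullable, take FIRST(Stmt) ∪ {[} = { ;, [ }.
Body : [ Args contributes {[}.
Union: FIRST(Body) = { ;, [ }.

{ ;, [ }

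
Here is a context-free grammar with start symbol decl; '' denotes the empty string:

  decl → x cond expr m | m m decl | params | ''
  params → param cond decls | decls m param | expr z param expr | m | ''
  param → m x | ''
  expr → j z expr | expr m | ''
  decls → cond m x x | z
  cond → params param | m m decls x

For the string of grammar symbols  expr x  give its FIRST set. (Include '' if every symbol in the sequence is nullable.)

Add FIRST(expr)\{''} = { j, m }; expr is nullable, continue.
x is a terminal; add {x} and stop.

{ j, m, x }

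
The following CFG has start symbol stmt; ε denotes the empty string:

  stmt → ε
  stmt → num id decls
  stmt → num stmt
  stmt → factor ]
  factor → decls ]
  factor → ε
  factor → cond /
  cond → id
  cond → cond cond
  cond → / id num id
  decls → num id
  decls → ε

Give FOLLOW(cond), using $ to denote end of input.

In factor → cond /: add FIRST(/) = { / }.
In cond → cond cond: add FIRST(cond) = { /, id }.
In cond → cond cond: cond is at the end, add FOLLOW(cond) = { /, id }.
Union: FOLLOW(cond) = { /, id }.

{ /, id }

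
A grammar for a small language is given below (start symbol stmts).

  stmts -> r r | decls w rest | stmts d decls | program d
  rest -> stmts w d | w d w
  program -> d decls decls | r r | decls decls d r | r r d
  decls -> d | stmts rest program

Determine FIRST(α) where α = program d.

Add FIRST(program) = { d, r }; program is not nullable, stop.

{ d, r }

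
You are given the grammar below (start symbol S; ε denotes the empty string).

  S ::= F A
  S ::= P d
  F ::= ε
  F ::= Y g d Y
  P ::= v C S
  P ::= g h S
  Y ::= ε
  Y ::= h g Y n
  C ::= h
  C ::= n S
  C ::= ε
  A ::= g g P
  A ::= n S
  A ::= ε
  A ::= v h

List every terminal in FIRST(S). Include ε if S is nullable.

From S ::= F A: F, A nullable, take FIRST(F) ∪ FIRST(A) = { g, h, n, v }; also ε since the whole RHS is nullable.
From S ::= P d: add FIRST(P) = { g, v }.
Union: FIRST(S) = { g, h, n, v, ε }.

{ g, h, n, v, ε }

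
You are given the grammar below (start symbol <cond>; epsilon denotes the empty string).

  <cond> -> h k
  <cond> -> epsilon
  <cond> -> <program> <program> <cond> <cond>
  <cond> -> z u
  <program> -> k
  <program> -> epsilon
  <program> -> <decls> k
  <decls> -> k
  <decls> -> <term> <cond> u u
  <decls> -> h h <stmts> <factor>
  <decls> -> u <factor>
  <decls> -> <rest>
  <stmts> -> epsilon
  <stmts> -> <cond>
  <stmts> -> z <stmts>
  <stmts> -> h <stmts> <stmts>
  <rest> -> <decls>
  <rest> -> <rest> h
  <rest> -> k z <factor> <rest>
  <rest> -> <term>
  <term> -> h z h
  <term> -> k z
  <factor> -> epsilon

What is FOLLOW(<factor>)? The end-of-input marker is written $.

{ h, k, u }

In <decls> -> h h <stmts> <factor>: <factor> is at the end, add FOLLOW(<decls>) = { h, k }.
In <decls> -> u <factor>: <factor> is at the end, add FOLLOW(<decls>) = { h, k }.
In <rest> -> k z <factor> <rest>: add FIRST(<rest>) = { h, k, u }.
Union: FOLLOW(<factor>) = { h, k, u }.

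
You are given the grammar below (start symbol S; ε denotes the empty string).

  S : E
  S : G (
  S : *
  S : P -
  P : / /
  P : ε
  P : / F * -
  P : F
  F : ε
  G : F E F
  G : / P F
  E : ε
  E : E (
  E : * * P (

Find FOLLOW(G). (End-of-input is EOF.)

In S : G (: add FIRST(() = { ( }.
Union: FOLLOW(G) = { ( }.

{ ( }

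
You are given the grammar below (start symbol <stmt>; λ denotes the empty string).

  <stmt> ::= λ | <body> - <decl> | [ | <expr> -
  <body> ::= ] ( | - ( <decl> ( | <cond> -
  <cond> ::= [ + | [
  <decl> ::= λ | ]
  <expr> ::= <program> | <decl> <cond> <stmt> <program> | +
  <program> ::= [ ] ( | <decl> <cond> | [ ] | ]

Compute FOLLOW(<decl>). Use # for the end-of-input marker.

{ #, (, [, ] }

In <stmt> ::= <body> - <decl>: <decl> is at the end, add FOLLOW(<stmt>) = { #, [, ] }.
In <body> ::= - ( <decl> (: add FIRST(() = { ( }.
In <expr> ::= <decl> <cond> <stmt> <program>: add FIRST(<cond> <stmt> <program>) = { [ }.
In <program> ::= <decl> <cond>: add FIRST(<cond>) = { [ }.
Union: FOLLOW(<decl>) = { #, (, [, ] }.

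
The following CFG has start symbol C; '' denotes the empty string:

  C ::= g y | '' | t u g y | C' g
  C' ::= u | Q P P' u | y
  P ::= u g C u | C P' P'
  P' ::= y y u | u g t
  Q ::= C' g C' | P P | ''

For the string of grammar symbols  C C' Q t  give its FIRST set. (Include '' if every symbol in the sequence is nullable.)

Add FIRST(C)\{''} = { g, t, u, y }; C is nullable, continue.
Add FIRST(C') = { g, t, u, y }; C' is not nullable, stop.

{ g, t, u, y }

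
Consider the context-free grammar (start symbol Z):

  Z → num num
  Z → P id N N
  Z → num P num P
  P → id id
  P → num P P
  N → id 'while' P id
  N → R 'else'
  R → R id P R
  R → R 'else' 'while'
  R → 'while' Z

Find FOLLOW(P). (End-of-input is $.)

{ $, 'else', 'while', id, num }

In Z → P id N N: add FIRST(id N N) = { id }.
In Z → num P num P: add FIRST(num P) = { num }.
In Z → num P num P: P is at the end, add FOLLOW(Z) = { $, 'else', id }.
In P → num P P: add FIRST(P) = { id, num }.
In P → num P P: P is at the end, add FOLLOW(P) = { $, 'else', 'while', id, num }.
In N → id 'while' P id: add FIRST(id) = { id }.
In R → R id P R: add FIRST(R) = { 'while' }.
Union: FOLLOW(P) = { $, 'else', 'while', id, num }.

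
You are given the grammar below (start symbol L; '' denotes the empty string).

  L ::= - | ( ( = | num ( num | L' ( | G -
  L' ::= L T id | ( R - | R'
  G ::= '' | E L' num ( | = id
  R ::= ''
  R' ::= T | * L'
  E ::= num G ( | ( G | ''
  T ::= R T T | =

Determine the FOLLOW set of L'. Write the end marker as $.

In L ::= L' (: add FIRST(() = { ( }.
In G ::= E L' num (: add FIRST(num () = { num }.
In R' ::= * L': L' is at the end, add FOLLOW(R') = { (, num }.
Union: FOLLOW(L') = { (, num }.

{ (, num }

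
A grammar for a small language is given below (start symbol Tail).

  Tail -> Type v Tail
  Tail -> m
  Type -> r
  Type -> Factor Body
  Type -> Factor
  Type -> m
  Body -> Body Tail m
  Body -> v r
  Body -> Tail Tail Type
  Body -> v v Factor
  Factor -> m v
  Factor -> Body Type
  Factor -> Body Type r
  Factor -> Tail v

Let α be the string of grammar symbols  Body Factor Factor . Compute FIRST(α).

Add FIRST(Body) = { m, r, v }; Body is not nullable, stop.

{ m, r, v }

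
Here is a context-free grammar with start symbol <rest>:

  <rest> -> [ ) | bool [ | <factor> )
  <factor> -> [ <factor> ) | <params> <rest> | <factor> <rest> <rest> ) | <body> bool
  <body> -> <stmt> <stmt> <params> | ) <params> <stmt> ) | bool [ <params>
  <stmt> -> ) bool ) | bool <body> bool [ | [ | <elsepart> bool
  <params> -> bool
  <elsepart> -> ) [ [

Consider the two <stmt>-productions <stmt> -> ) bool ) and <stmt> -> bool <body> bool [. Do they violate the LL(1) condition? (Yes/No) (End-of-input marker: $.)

No

FIRST() bool )) = { ) } and FIRST(bool <body> bool [) = { bool }.
The FIRST sets are disjoint and neither alternative is nullable — no conflict.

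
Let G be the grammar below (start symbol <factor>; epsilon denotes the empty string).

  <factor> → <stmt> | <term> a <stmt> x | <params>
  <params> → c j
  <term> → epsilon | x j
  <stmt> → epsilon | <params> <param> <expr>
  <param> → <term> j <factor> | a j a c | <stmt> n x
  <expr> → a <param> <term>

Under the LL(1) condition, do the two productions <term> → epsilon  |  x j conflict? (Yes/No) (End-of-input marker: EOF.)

Yes

FIRST(epsilon) = { epsilon } and FIRST(x j) = { x }.
The first alternative is nullable and FOLLOW(<term>) = { EOF, a, j, n, x } shares x with FIRST of the second — conflict.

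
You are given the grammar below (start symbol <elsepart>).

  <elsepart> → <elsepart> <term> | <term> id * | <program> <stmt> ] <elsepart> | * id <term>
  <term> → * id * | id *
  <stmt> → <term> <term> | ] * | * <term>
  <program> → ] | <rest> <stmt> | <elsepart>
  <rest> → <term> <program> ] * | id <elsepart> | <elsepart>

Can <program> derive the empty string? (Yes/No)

No

No nonterminal in this grammar is nullable.
No production of <program> has an RHS whose symbols are all nullable, so <program> is not nullable.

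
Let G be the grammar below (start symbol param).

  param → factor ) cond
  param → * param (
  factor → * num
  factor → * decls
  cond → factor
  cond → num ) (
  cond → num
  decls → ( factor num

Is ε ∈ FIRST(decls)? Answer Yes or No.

No

No nonterminal in this grammar is nullable.
No production of decls has an RHS whose symbols are all nullable, so decls is not nullable.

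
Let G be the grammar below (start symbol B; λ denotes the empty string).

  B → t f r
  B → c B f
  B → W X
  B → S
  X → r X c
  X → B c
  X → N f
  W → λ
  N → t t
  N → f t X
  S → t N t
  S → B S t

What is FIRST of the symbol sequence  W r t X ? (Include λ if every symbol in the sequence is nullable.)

Add FIRST(W)\{λ} = {  }; W is nullable, continue.
r is a terminal; add {r} and stop.

{ r }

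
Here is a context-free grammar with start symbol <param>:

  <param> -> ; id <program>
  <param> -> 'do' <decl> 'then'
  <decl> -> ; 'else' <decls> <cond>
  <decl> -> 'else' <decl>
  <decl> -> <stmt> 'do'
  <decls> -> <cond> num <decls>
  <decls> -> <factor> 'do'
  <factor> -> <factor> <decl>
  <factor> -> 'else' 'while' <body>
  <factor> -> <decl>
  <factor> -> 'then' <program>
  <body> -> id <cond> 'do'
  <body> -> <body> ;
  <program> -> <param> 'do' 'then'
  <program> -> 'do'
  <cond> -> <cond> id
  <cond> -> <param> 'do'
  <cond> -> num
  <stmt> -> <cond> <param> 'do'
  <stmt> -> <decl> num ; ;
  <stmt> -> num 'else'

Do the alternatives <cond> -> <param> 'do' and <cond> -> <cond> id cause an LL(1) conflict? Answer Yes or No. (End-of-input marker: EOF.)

Yes

FIRST(<param> 'do') = { 'do', ; } and FIRST(<cond> id) = { 'do', ;, num }.
Both contain 'do', so the two alternatives are not disjoint — LL(1) conflict.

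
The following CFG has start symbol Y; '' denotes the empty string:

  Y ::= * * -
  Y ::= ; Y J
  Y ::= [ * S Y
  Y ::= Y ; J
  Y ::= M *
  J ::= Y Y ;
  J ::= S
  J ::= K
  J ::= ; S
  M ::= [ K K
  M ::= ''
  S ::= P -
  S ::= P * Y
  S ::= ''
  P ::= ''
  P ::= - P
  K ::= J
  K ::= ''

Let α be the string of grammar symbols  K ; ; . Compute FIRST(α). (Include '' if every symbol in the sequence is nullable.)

{ *, -, ;, [ }

Add FIRST(K)\{''} = { *, -, ;, [ }; K is nullable, continue.
; is a terminal; add {;} and stop.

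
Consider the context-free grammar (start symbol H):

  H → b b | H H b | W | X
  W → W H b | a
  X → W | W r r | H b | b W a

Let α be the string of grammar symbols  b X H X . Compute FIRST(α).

{ b }

b is a terminal; add {b} and stop.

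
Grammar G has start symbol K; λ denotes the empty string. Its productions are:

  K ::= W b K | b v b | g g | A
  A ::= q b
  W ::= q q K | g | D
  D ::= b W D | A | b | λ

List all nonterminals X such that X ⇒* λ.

Directly nullable (have an λ-production): D.
W ::= D with every symbol nullable, so W is nullable.
No other nonterminal has a production whose RHS symbols are all nullable.

{ D, W }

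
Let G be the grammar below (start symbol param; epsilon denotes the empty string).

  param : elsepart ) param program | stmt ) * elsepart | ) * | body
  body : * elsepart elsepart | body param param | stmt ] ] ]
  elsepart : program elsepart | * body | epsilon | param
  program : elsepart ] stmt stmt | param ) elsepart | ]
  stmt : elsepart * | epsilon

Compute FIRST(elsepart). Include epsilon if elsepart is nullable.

{ ), *, ], epsilon }

From elsepart : program elsepart: add FIRST(program) = { ), *, ] }.
elsepart : * body contributes {*}.
elsepart : epsilon contributes epsilon.
From elsepart : param: add FIRST(param) = { ), *, ] }.
Union: FIRST(elsepart) = { ), *, ], epsilon }.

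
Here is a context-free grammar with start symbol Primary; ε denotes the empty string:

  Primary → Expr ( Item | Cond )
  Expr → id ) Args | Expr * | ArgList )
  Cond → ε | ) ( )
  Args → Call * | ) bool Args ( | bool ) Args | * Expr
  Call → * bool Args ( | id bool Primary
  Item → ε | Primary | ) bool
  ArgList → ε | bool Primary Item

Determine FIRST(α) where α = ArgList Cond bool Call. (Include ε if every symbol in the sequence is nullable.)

Add FIRST(ArgList)\{ε} = { bool }; ArgList is nullable, continue.
Add FIRST(Cond)\{ε} = { ) }; Cond is nullable, continue.
bool is a terminal; add {bool} and stop.

{ ), bool }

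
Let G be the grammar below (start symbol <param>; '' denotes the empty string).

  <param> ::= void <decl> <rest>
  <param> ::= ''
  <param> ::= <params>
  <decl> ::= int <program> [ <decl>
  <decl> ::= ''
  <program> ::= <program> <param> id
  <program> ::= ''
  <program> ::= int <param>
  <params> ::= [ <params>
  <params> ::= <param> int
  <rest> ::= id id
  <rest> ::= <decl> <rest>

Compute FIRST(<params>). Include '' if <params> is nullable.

{ [, int, void }

<params> ::= [ <params> contributes {[}.
From <params> ::= <param> int: <param> nullable, take FIRST(<param>) ∪ {int} = { [, int, void }.
Union: FIRST(<params>) = { [, int, void }.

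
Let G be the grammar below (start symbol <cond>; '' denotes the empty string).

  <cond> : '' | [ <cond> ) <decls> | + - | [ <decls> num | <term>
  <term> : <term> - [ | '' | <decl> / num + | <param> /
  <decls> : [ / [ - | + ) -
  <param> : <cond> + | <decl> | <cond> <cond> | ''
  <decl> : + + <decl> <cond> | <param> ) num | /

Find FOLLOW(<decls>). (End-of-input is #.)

In <cond> : [ <cond> ) <decls>: <decls> is at the end, add FOLLOW(<cond>) = { #, ), +, -, /, [ }.
In <cond> : [ <decls> num: add FIRST(num) = { num }.
Union: FOLLOW(<decls>) = { #, ), +, -, /, [, num }.

{ #, ), +, -, /, [, num }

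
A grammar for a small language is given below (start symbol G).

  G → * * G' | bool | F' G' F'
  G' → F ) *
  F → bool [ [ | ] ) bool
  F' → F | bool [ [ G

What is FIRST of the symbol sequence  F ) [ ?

{ ], bool }

Add FIRST(F) = { ], bool }; F is not nullable, stop.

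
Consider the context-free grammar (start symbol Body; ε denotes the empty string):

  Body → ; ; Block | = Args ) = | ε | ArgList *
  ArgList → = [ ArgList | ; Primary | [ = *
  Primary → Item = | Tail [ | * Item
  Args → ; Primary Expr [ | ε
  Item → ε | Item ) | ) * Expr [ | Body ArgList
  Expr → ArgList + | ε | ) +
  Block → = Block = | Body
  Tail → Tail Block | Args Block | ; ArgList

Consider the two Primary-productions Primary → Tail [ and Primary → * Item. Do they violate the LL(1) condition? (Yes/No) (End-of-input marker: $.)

No

FIRST(Tail [) = { ;, =, [ } and FIRST(* Item) = { * }.
The FIRST sets are disjoint and neither alternative is nullable — no conflict.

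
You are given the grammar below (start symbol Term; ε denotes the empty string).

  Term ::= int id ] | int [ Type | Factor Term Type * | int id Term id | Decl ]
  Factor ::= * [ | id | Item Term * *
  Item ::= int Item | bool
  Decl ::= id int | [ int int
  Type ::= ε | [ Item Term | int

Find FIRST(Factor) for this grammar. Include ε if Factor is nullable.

Factor ::= * [ contributes {*}.
Factor ::= id contributes {id}.
From Factor ::= Item Term * *: add FIRST(Item) = { bool, int }.
Union: FIRST(Factor) = { *, bool, id, int }.

{ *, bool, id, int }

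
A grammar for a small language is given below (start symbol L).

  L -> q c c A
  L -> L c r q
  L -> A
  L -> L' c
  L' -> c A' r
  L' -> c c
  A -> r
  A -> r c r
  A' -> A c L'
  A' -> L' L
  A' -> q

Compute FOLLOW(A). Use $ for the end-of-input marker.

{ $, c, r }

In L -> q c c A: A is at the end, add FOLLOW(L) = { $, c, r }.
In L -> A: A is at the end, add FOLLOW(L) = { $, c, r }.
In A' -> A c L': add FIRST(c L') = { c }.
Union: FOLLOW(A) = { $, c, r }.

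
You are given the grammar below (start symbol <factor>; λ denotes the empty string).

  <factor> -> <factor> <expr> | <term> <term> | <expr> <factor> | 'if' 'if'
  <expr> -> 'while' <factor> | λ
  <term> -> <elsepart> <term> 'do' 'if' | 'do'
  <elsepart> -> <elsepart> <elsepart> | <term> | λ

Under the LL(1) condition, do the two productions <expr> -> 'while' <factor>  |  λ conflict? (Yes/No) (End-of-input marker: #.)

FIRST('while' <factor>) = { 'while' } and FIRST(λ) = { λ }.
The second alternative is nullable and FOLLOW(<expr>) = { #, 'do', 'if', 'while' } shares 'while' with FIRST of the first — conflict.

Yes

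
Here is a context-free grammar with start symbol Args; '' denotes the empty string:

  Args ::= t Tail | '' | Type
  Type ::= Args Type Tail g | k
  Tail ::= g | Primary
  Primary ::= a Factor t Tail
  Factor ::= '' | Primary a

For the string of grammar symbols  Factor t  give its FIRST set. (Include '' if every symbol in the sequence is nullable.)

{ a, t }

Add FIRST(Factor)\{''} = { a }; Factor is nullable, continue.
t is a terminal; add {t} and stop.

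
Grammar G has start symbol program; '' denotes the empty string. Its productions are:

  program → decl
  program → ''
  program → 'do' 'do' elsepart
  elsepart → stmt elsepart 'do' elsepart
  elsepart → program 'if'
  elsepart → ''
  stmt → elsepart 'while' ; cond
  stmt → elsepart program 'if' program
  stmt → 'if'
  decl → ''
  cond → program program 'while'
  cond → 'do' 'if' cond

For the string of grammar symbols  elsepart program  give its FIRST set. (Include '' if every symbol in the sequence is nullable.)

Add FIRST(elsepart)\{''} = { 'do', 'if', 'while' }; elsepart is nullable, continue.
Add FIRST(program)\{''} = { 'do' }; program is nullable, continue.
Every symbol is nullable, so include ''.

{ 'do', 'if', 'while', '' }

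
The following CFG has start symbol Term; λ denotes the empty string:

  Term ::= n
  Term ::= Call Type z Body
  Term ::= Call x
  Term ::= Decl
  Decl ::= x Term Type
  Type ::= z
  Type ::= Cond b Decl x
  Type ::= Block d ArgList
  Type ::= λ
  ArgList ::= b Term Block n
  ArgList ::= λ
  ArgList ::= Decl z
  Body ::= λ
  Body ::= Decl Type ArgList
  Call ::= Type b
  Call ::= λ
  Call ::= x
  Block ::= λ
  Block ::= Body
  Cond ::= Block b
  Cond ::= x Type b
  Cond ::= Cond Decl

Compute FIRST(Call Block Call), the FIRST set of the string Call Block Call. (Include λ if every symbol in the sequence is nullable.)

{ b, d, x, z, λ }

Add FIRST(Call)\{λ} = { b, d, x, z }; Call is nullable, continue.
Add FIRST(Block)\{λ} = { x }; Block is nullable, continue.
Add FIRST(Call)\{λ} = { b, d, x, z }; Call is nullable, continue.
Every symbol is nullable, so include λ.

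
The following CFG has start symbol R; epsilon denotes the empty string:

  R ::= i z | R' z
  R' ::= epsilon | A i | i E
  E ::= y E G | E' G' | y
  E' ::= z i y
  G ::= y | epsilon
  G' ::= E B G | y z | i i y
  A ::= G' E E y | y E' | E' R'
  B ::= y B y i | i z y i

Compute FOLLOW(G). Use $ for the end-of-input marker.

In E ::= y E G: G is at the end, add FOLLOW(E) = { i, y, z }.
In G' ::= E B G: G is at the end, add FOLLOW(G') = { i, y, z }.
Union: FOLLOW(G) = { i, y, z }.

{ i, y, z }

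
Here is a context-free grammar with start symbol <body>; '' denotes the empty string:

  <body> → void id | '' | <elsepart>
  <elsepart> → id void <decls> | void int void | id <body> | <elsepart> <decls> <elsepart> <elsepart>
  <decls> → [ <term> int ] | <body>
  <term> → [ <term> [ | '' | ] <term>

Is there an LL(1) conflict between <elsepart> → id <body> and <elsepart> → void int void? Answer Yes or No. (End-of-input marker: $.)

FIRST(id <body>) = { id } and FIRST(void int void) = { void }.
The FIRST sets are disjoint and neither alternative is nullable — no conflict.

No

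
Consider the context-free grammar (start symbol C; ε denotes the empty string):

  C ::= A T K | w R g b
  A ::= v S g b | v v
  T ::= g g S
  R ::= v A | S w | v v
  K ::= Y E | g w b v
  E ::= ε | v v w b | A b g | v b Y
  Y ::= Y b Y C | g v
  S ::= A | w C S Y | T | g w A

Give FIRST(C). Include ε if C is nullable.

{ v, w }

From C ::= A T K: add FIRST(A) = { v }.
C ::= w R g b contributes {w}.
Union: FIRST(C) = { v, w }.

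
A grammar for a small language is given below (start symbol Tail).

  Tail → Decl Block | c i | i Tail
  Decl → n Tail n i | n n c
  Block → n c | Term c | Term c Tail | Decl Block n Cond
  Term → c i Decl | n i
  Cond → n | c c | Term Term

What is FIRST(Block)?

Block → n c contributes {n}.
From Block → Term c: add FIRST(Term) = { c, n }.
From Block → Term c Tail: add FIRST(Term) = { c, n }.
From Block → Decl Block n Cond: add FIRST(Decl) = { n }.
Union: FIRST(Block) = { c, n }.

{ c, n }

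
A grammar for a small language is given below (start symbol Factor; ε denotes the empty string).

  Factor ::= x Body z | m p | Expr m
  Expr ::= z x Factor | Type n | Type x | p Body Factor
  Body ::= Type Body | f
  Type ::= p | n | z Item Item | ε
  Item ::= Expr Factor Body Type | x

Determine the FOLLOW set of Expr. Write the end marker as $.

In Factor ::= Expr m: add FIRST(m) = { m }.
In Item ::= Expr Factor Body Type: add FIRST(Factor Body Type) = { m, n, p, x, z }.
Union: FOLLOW(Expr) = { m, n, p, x, z }.

{ m, n, p, x, z }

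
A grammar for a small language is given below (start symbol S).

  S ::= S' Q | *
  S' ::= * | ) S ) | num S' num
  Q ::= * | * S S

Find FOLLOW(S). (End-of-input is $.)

{ $, ), *, num }

S is the start symbol, so $ ∈ FOLLOW(S).
In S' ::= ) S ): add FIRST()) = { ) }.
In Q ::= * S S: add FIRST(S) = { ), *, num }.
In Q ::= * S S: S is at the end, add FOLLOW(Q) = { $, ), *, num }.
Union: FOLLOW(S) = { $, ), *, num }.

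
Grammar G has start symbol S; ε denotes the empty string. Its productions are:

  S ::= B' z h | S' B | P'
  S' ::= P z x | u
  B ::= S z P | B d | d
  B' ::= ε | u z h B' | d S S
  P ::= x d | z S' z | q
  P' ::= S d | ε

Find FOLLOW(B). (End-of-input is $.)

{ $, d, q, u, x, z }

In S ::= S' B: B is at the end, add FOLLOW(S) = { $, d, q, u, x, z }.
In B ::= B d: add FIRST(d) = { d }.
Union: FOLLOW(B) = { $, d, q, u, x, z }.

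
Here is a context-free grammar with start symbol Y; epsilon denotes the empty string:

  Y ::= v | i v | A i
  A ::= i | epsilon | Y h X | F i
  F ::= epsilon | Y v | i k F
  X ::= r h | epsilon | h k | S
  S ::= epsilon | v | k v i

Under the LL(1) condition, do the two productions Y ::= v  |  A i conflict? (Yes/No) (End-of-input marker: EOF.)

FIRST(v) = { v } and FIRST(A i) = { i, v }.
Both contain v, so the two alternatives are not disjoint — LL(1) conflict.

Yes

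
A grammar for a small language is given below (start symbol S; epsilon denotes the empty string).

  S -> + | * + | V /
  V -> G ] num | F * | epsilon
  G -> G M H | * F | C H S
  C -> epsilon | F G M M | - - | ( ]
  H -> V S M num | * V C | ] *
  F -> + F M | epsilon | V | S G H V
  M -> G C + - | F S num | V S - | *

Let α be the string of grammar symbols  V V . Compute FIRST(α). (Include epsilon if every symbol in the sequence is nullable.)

Add FIRST(V)\{epsilon} = { (, *, +, -, /, ] }; V is nullable, continue.
Add FIRST(V)\{epsilon} = { (, *, +, -, /, ] }; V is nullable, continue.
Every symbol is nullable, so include epsilon.

{ (, *, +, -, /, ], epsilon }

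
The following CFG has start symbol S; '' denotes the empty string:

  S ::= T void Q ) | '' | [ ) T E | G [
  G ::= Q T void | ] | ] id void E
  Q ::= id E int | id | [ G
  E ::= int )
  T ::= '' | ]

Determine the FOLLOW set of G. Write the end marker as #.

{ ), [, ], void }

In S ::= G [: add FIRST([) = { [ }.
In Q ::= [ G: G is at the end, add FOLLOW(Q) = { ), ], void }.
Union: FOLLOW(G) = { ), [, ], void }.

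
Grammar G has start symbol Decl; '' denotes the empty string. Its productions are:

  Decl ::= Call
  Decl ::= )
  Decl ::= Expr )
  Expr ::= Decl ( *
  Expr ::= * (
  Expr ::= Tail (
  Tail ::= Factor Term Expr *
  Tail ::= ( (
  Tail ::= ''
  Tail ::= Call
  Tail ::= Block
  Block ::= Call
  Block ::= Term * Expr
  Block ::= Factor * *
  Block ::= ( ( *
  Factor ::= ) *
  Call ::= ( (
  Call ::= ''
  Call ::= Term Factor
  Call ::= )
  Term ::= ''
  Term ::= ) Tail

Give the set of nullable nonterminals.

{ Block, Call, Decl, Tail, Term }

Directly nullable (have an ''-production): Tail, Call, Term.
Decl ::= Call with every symbol nullable, so Decl is nullable.
Block ::= Call with every symbol nullable, so Block is nullable.
No other nonterminal has a production whose RHS symbols are all nullable.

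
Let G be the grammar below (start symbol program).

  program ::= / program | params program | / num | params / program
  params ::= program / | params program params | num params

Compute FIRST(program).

{ /, num }

program ::= / program contributes {/}.
From program ::= params program: add FIRST(params) = { /, num }.
program ::= / num contributes {/}.
From program ::= params / program: add FIRST(params) = { /, num }.
Union: FIRST(program) = { /, num }.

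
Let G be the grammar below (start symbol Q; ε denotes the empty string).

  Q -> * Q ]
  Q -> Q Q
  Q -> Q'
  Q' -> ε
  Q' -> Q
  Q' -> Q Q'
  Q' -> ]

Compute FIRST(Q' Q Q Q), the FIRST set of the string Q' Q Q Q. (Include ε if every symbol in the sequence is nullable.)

Add FIRST(Q')\{ε} = { *, ] }; Q' is nullable, continue.
Add FIRST(Q)\{ε} = { *, ] }; Q is nullable, continue.
Add FIRST(Q)\{ε} = { *, ] }; Q is nullable, continue.
Add FIRST(Q)\{ε} = { *, ] }; Q is nullable, continue.
Every symbol is nullable, so include ε.

{ *, ], ε }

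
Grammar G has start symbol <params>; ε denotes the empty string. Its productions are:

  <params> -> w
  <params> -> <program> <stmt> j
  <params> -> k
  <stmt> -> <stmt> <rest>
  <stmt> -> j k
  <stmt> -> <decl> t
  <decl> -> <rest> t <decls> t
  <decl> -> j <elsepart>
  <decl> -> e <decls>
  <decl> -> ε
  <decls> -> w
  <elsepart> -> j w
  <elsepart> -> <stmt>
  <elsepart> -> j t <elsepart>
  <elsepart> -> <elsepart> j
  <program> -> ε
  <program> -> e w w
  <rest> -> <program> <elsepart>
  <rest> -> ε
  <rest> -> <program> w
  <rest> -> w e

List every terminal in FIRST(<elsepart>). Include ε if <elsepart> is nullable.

{ e, j, t, w }

<elsepart> -> j w contributes {j}.
From <elsepart> -> <stmt>: add FIRST(<stmt>) = { e, j, t, w }.
<elsepart> -> j t <elsepart> contributes {j}.
From <elsepart> -> <elsepart> j: add FIRST(<elsepart>) = { e, j, t, w }.
Union: FIRST(<elsepart>) = { e, j, t, w }.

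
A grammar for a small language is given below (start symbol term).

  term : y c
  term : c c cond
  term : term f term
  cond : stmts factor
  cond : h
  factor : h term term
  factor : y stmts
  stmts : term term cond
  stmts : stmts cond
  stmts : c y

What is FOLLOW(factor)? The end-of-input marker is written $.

In cond : stmts factor: factor is at the end, add FOLLOW(cond) = { $, c, f, h, y }.
Union: FOLLOW(factor) = { $, c, f, h, y }.

{ $, c, f, h, y }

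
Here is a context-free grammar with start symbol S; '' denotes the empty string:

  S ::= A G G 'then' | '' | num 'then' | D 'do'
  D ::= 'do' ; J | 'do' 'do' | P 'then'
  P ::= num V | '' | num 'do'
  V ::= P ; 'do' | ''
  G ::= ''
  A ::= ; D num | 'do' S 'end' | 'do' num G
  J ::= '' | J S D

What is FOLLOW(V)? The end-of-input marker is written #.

In P ::= num V: V is at the end, add FOLLOW(P) = { 'then', ; }.
Union: FOLLOW(V) = { 'then', ; }.

{ 'then', ; }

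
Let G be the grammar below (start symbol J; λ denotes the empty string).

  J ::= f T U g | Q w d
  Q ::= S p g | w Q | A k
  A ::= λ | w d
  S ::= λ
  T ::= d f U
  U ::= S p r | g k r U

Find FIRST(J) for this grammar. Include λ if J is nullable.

J ::= f T U g contributes {f}.
From J ::= Q w d: add FIRST(Q) = { k, p, w }.
Union: FIRST(J) = { f, k, p, w }.

{ f, k, p, w }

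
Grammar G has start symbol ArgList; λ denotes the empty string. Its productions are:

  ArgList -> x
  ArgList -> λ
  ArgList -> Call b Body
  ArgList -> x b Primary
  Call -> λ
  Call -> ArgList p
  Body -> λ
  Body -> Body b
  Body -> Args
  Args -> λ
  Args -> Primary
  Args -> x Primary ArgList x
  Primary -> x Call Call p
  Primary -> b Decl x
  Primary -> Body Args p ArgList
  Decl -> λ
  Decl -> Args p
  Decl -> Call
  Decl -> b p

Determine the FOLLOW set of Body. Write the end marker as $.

{ $, b, p, x }

In ArgList -> Call b Body: Body is at the end, add FOLLOW(ArgList) = { $, b, p, x }.
In Body -> Body b: add FIRST(b) = { b }.
In Primary -> Body Args p ArgList: add FIRST(Args p ArgList) = { b, p, x }.
Union: FOLLOW(Body) = { $, b, p, x }.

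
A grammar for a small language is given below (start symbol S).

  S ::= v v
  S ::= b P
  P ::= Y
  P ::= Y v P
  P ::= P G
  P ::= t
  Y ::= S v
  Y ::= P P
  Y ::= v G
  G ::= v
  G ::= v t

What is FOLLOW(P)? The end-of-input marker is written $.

{ $, b, t, v }

In S ::= b P: P is at the end, add FOLLOW(S) = { $, v }.
In P ::= Y v P: P is at the end, add FOLLOW(P) = { $, b, t, v }.
In P ::= P G: add FIRST(G) = { v }.
In Y ::= P P: add FIRST(P) = { b, t, v }.
In Y ::= P P: P is at the end, add FOLLOW(Y) = { $, b, t, v }.
Union: FOLLOW(P) = { $, b, t, v }.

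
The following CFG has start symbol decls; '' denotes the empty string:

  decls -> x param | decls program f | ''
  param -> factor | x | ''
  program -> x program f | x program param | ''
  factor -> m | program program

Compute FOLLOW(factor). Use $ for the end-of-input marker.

{ $, f, m, x }

In param -> factor: factor is at the end, add FOLLOW(param) = { $, f, m, x }.
Union: FOLLOW(factor) = { $, f, m, x }.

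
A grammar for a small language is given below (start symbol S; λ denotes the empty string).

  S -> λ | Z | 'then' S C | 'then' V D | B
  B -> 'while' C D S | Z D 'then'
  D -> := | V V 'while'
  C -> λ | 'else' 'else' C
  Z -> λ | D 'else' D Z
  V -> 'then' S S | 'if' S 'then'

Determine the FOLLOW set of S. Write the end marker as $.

{ $, 'else', 'if', 'then', 'while', := }

S is the start symbol, so $ ∈ FOLLOW(S).
In S -> 'then' S C: add FIRST(C)\{λ} = { 'else' }.
  Since C is nullable, also add FOLLOW(S) = { $, 'else', 'if', 'then', 'while', := }.
In B -> 'while' C D S: S is at the end, add FOLLOW(B) = { $, 'else', 'if', 'then', 'while', := }.
In V -> 'then' S S: add FIRST(S)\{λ} = { 'if', 'then', 'while', := }.
  Since S is nullable, also add FOLLOW(V) = { 'if', 'then', 'while', := }.
In V -> 'then' S S: S is at the end, add FOLLOW(V) = { 'if', 'then', 'while', := }.
In V -> 'if' S 'then': add FIRST('then') = { 'then' }.
Union: FOLLOW(S) = { $, 'else', 'if', 'then', 'while', := }.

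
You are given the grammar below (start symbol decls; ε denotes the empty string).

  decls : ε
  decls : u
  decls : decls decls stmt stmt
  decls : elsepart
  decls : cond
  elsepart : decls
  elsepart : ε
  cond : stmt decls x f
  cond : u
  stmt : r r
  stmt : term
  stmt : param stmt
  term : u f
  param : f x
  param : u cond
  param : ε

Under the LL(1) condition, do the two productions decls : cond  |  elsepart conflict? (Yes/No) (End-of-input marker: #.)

FIRST(cond) = { f, r, u } and FIRST(elsepart) = { f, r, u, ε }.
Both contain f, so the two alternatives are not disjoint — LL(1) conflict.

Yes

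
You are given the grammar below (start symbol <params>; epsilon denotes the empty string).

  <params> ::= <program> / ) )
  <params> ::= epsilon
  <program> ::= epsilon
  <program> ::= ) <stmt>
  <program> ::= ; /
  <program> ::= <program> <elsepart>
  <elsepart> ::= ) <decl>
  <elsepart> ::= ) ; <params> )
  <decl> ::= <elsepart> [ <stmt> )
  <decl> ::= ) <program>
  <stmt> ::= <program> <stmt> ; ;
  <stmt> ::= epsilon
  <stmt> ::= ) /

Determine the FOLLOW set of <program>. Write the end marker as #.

In <params> ::= <program> / ) ): add FIRST(/ ) )) = { / }.
In <program> ::= <program> <elsepart>: add FIRST(<elsepart>) = { ) }.
In <decl> ::= ) <program>: <program> is at the end, add FOLLOW(<decl>) = { ), /, ;, [ }.
In <stmt> ::= <program> <stmt> ; ;: add FIRST(<stmt> ; ;) = { ), ; }.
Union: FOLLOW(<program>) = { ), /, ;, [ }.

{ ), /, ;, [ }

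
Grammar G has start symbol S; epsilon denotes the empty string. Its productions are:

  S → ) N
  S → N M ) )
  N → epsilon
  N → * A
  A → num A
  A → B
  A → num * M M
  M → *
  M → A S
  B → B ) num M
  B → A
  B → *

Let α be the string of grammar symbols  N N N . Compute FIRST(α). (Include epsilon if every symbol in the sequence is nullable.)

Add FIRST(N)\{epsilon} = { * }; N is nullable, continue.
Add FIRST(N)\{epsilon} = { * }; N is nullable, continue.
Add FIRST(N)\{epsilon} = { * }; N is nullable, continue.
Every symbol is nullable, so include epsilon.

{ *, epsilon }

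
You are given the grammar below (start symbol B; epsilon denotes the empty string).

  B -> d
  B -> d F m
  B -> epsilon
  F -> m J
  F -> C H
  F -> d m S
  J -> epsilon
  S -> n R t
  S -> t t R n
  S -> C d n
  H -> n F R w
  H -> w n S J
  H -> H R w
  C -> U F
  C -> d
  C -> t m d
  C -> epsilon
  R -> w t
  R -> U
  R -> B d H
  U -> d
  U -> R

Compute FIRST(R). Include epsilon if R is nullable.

{ d, w }

R -> w t contributes {w}.
From R -> U: add FIRST(U) = { d, w }.
From R -> B d H: B nullable, take FIRST(B) ∪ {d} = { d }.
Union: FIRST(R) = { d, w }.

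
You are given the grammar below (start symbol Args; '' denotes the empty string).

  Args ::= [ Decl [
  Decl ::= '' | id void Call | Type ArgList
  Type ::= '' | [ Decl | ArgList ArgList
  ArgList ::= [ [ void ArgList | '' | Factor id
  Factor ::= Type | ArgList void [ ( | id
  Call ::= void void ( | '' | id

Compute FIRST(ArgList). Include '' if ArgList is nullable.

{ [, id, void, '' }

ArgList ::= [ [ void ArgList contributes {[}.
ArgList ::= '' contributes ''.
From ArgList ::= Factor id: Factor nullable, take FIRST(Factor) ∪ {id} = { [, id, void }.
Union: FIRST(ArgList) = { [, id, void, '' }.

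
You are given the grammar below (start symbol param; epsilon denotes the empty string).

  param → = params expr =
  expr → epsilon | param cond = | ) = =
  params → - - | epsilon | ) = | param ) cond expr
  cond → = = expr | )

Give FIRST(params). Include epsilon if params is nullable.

params → - - contributes {-}.
params → epsilon contributes epsilon.
params → ) = contributes {)}.
From params → param ) cond expr: add FIRST(param) = { = }.
Union: FIRST(params) = { ), -, =, epsilon }.

{ ), -, =, epsilon }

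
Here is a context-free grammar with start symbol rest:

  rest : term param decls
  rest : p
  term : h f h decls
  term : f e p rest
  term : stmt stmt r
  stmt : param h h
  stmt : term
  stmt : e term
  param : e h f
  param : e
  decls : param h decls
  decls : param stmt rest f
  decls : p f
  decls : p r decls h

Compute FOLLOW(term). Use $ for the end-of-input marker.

{ e, f, h, p, r }

In rest : term param decls: add FIRST(param decls) = { e }.
In stmt : term: term is at the end, add FOLLOW(stmt) = { e, f, h, p, r }.
In stmt : e term: term is at the end, add FOLLOW(stmt) = { e, f, h, p, r }.
Union: FOLLOW(term) = { e, f, h, p, r }.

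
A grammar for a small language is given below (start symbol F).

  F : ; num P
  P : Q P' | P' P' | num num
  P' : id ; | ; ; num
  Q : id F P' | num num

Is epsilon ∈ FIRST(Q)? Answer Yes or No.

No

No nonterminal in this grammar is nullable.
No production of Q has an RHS whose symbols are all nullable, so Q is not nullable.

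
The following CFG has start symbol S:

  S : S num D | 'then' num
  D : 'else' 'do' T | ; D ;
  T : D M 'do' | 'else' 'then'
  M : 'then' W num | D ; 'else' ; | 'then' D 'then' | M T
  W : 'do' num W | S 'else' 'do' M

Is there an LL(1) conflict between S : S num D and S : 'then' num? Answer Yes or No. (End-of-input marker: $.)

FIRST(S num D) = { 'then' } and FIRST('then' num) = { 'then' }.
Both contain 'then', so the two alternatives are not disjoint — LL(1) conflict.

Yes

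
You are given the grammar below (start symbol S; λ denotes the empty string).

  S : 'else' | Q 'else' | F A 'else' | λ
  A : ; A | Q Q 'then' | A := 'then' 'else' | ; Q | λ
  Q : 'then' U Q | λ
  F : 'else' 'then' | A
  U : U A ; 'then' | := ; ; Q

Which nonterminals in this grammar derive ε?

{ A, F, Q, S }

Directly nullable (have an λ-production): S, A, Q.
F : A with every symbol nullable, so F is nullable.
No other nonterminal has a production whose RHS symbols are all nullable.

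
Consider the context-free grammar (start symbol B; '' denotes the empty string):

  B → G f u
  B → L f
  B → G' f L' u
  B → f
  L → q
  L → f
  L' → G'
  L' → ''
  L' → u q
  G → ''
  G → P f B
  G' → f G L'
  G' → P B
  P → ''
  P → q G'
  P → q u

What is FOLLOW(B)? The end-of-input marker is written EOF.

B is the start symbol, so EOF ∈ FOLLOW(B).
In G → P f B: B is at the end, add FOLLOW(G) = { f, q, u }.
In G' → P B: B is at the end, add FOLLOW(G') = { f, q, u }.
Union: FOLLOW(B) = { EOF, f, q, u }.

{ EOF, f, q, u }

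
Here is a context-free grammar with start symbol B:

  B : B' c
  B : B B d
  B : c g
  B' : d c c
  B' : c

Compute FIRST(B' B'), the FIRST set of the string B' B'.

Add FIRST(B') = { c, d }; B' is not nullable, stop.

{ c, d }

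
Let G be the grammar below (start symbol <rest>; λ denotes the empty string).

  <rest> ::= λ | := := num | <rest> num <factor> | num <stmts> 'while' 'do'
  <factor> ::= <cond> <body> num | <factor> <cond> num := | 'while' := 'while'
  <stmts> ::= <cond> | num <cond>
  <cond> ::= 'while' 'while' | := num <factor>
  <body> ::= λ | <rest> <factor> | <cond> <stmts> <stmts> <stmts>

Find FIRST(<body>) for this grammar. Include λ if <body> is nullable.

<body> ::= λ contributes λ.
From <body> ::= <rest> <factor>: <rest> nullable, take FIRST(<rest>) ∪ FIRST(<factor>) = { 'while', :=, num }.
From <body> ::= <cond> <stmts> <stmts> <stmts>: add FIRST(<cond>) = { 'while', := }.
Union: FIRST(<body>) = { 'while', :=, num, λ }.

{ 'while', :=, num, λ }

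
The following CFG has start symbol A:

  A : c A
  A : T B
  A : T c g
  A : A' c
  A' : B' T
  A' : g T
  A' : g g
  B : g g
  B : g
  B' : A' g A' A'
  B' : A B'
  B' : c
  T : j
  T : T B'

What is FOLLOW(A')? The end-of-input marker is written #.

In A : A' c: add FIRST(c) = { c }.
In B' : A' g A' A': add FIRST(g A' A') = { g }.
In B' : A' g A' A': add FIRST(A') = { c, g, j }.
In B' : A' g A' A': A' is at the end, add FOLLOW(B') = { c, g, j }.
Union: FOLLOW(A') = { c, g, j }.

{ c, g, j }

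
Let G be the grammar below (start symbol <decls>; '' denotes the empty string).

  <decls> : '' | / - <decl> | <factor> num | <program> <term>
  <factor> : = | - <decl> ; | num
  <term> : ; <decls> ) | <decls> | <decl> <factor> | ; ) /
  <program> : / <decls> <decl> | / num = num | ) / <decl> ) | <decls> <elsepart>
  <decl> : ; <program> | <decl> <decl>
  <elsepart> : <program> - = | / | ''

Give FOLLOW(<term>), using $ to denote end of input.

{ $, ), -, /, ;, =, num }

In <decls> : <program> <term>: <term> is at the end, add FOLLOW(<decls>) = { $, ), -, /, ;, =, num }.
Union: FOLLOW(<term>) = { $, ), -, /, ;, =, num }.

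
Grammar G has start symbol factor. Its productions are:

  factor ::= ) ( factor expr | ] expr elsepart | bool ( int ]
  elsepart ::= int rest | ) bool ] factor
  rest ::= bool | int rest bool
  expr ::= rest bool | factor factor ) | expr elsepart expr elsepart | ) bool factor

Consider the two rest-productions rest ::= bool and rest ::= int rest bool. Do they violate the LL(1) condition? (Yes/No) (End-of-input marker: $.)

FIRST(bool) = { bool } and FIRST(int rest bool) = { int }.
The FIRST sets are disjoint and neither alternative is nullable — no conflict.

No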